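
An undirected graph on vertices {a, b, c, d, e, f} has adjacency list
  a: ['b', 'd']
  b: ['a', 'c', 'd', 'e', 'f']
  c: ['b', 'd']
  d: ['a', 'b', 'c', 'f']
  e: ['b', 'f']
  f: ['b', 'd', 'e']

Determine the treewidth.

2

A width-2 tree decomposition is:
Bags: B1 = {b, d, f}  B2 = {a, b, d}  B3 = {b, c, d}  B4 = {b, e, f}
Tree: B1–B2, B2–B3, B1–B4
Every bag has size at most 3, so the width is 3 − 1 = 2 and tw(G) ≤ 2. On the other hand G contains the 3-clique {a, b, d}. A clique must lie in a single bag of any decomposition, so no decomposition can have width below 2. Combining the bounds, tw(G) = 2.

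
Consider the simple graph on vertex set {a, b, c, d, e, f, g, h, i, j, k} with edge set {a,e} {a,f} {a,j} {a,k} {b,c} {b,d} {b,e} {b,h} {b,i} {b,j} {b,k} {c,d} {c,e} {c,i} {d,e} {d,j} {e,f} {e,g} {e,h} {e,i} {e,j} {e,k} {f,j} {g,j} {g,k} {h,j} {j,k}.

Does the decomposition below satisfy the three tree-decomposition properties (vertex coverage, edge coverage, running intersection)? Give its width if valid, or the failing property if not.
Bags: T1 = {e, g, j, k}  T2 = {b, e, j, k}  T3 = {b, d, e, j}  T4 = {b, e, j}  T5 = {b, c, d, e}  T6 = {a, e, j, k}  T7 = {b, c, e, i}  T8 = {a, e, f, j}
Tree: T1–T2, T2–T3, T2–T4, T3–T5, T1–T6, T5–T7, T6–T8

No — vertex h appears in no bag.

A tree decomposition must satisfy three properties: every vertex lies in some bag; for every edge, both endpoints lie together in some bag; and for every vertex, the bags containing it form a connected subtree. Here vertex h appears in no bag, so the decomposition is invalid.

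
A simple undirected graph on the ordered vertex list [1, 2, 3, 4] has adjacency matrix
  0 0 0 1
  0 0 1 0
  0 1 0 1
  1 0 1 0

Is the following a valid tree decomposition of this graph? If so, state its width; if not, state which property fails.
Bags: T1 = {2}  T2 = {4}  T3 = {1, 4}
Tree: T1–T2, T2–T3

A tree decomposition must satisfy three properties: every vertex lies in some bag; for every edge, both endpoints lie together in some bag; and for every vertex, the bags containing it form a connected subtree. Here vertex 3 appears in no bag, so the decomposition is invalid.

No — vertex 3 appears in no bag.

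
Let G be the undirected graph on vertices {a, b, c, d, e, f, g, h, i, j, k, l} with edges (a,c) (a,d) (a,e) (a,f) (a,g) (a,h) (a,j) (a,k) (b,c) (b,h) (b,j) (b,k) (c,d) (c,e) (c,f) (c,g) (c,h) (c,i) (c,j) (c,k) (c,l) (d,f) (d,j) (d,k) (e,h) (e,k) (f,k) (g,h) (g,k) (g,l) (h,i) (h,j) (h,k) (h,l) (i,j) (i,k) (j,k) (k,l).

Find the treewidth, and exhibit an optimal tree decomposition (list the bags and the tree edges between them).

Treewidth 4.
One such decomposition:
Bags: B1 = {a, c, h, j, k}  B2 = {a, c, d, j, k}  B3 = {b, c, h, j, k}  B4 = {a, c, g, h, k}  B5 = {c, g, h, k, l}  B6 = {c, h, i, j, k}  B7 = {a, c, e, h, k}  B8 = {a, c, d, f, k}
Tree: B1–B2, B1–B3, B1–B4, B4–B5, B1–B6, B1–B7, B2–B8

Each bag holds 5 vertices, so the decomposition has width 4, which upper-bounds the treewidth. For the lower bound, the 5 vertices {a, c, d, j, k} are pairwise adjacent, and any tree decomposition puts a clique entirely inside one bag — forcing width ≥ 4. The upper and lower bounds meet at 4, so that is the treewidth.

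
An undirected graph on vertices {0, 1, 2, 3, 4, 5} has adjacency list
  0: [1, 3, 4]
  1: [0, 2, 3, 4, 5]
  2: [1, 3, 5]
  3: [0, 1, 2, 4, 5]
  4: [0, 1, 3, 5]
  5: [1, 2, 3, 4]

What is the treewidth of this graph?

A width-3 tree decomposition is:
Bags: B1 = {1, 3, 4, 5}  B2 = {0, 1, 3, 4}  B3 = {1, 2, 3, 5}
Tree: B1–B2, B1–B3
Every bag has size at most 4, so the width is 4 − 1 = 3 and tw(G) ≤ 3. On the other hand G contains the 4-clique {1, 2, 3, 5}. A clique must lie in a single bag of any decomposition, so no decomposition can have width below 3. Hence tw(G) = 3 exactly.

3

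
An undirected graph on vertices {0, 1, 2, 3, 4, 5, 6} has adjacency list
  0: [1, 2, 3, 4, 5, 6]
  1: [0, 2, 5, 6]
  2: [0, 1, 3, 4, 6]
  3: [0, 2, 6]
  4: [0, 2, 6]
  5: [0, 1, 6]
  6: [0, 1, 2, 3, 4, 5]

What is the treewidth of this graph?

A width-3 tree decomposition is:
Bags: B1 = {0, 1, 2, 6}  B2 = {0, 2, 3, 6}  B3 = {0, 1, 5, 6}  B4 = {0, 2, 4, 6}
Tree: B1–B2, B1–B3, B1–B4
Every bag has size at most 4, so the width is 4 − 1 = 3 and tw(G) ≤ 3. Conversely, {0, 1, 2, 6} is a clique of size 4, and the vertices of any clique must share a bag in every tree decomposition; so some bag has ≥ 4 vertices and tw(G) ≥ 3. Hence tw(G) = 3 exactly.

3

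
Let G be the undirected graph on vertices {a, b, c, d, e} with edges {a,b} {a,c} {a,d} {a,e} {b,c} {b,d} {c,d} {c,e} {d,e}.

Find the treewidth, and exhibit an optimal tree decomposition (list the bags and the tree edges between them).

Treewidth 3.
Bags: B1 = {a, b, c, d}  B2 = {a, c, d, e}
Tree: B1–B2

Each bag holds 4 vertices, so the decomposition has width 3, which upper-bounds the treewidth. For the lower bound, the 4 vertices {a, c, d, e} are pairwise adjacent, and any tree decomposition puts a clique entirely inside one bag — forcing width ≥ 3. Therefore the treewidth is 3.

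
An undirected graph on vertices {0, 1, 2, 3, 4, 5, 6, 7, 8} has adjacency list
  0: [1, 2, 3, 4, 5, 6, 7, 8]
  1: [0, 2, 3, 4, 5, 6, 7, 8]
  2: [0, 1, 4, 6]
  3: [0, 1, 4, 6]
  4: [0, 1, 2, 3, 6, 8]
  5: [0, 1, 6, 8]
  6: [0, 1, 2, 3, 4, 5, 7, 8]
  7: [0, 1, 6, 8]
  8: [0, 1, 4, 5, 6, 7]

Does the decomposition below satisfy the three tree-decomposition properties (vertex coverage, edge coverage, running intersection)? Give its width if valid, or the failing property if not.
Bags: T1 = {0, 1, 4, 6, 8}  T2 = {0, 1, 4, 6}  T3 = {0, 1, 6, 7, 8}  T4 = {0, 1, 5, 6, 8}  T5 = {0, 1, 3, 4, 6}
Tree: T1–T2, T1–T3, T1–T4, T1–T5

No — vertex 2 appears in no bag.

A tree decomposition must satisfy three properties: every vertex lies in some bag; for every edge, both endpoints lie together in some bag; and for every vertex, the bags containing it form a connected subtree. Here vertex 2 appears in no bag, so the decomposition is invalid.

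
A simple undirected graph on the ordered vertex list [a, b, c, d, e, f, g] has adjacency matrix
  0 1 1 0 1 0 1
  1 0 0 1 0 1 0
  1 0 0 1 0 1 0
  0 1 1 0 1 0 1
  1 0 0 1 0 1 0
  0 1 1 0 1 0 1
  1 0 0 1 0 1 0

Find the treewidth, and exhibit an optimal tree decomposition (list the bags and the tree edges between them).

Treewidth 3.
One such decomposition:
Bags: B1 = {a, c, d, f}  B2 = {a, d, e, f}  B3 = {a, d, f, g}  B4 = {a, b, d, f}
Tree: B1–B2, B2–B3, B3–B4

Each bag holds 4 vertices, so the decomposition has width 3, which upper-bounds the treewidth. For the lower bound: the 4 vertex sets {a,c}, {e,f}, {d}, {g} are disjoint, each induces a connected subgraph, and every pair is joined by at least one edge of G. Contracting each set to a single vertex therefore yields K_{4} as a minor, and since treewidth is minor-monotone, tw(G) ≥ tw(K_{4}) = 3. Therefore the treewidth is 3.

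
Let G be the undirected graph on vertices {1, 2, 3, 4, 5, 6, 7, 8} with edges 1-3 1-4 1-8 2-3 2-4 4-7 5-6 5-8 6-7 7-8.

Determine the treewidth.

2

A width-2 tree decomposition is:
Bags: B1 = {5, 6, 7}  B2 = {5, 7, 8}  B3 = {4, 7, 8}  B4 = {1, 4, 8}  B5 = {1, 2, 4}  B6 = {1, 2, 3}
Tree: B1–B2, B2–B3, B3–B4, B4–B5, B5–B6
Each bag holds 3 vertices, so the decomposition has width 2, which upper-bounds the treewidth. Since 6–5–8–7–6 is a cycle in G, G is not acyclic. Forests are exactly the graphs of treewidth ≤ 1, so tw(G) ≥ 2. Therefore the treewidth is 2.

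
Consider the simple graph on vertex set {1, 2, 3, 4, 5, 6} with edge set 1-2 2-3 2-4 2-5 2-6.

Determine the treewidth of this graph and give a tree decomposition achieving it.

The largest bag has 2 vertices, giving width 1; this decomposition certifies tw(G) ≤ 1. Since G has at least one edge (e.g. 4–2), it is not an edgeless graph, so tw(G) ≥ 1. Hence tw(G) = 1 exactly.

Treewidth 1.
One optimal decomposition is:
Bags: B1 = {2, 4}  B2 = {2, 3}  B3 = {1, 2}  B4 = {2, 5}  B5 = {2, 6}
Tree: B1–B2, B1–B3, B2–B4, B1–B5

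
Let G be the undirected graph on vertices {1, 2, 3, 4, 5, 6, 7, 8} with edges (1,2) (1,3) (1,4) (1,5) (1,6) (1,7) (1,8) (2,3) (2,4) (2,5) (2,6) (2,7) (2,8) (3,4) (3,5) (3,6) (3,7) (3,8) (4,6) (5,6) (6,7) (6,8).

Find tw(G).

4

A width-4 tree decomposition is:
Bags: B1 = {1, 2, 3, 4, 6}  B2 = {1, 2, 3, 6, 8}  B3 = {1, 2, 3, 6, 7}  B4 = {1, 2, 3, 5, 6}
Tree: B1–B2, B1–B3, B3–B4
Every bag has size at most 5, so the width is 5 − 1 = 4 and tw(G) ≤ 4. On the other hand G contains the 5-clique {1, 2, 3, 6, 8}. A clique must lie in a single bag of any decomposition, so no decomposition can have width below 4. The upper and lower bounds meet at 4, so that is the treewidth.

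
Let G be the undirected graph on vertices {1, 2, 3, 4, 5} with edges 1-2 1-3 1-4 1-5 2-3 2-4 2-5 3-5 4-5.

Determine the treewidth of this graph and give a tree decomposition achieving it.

Each bag holds 4 vertices, so the decomposition has width 3, which upper-bounds the treewidth. Conversely, {1, 2, 3, 5} is a clique of size 4, and the vertices of any clique must share a bag in every tree decomposition; so some bag has ≥ 4 vertices and tw(G) ≥ 3. Therefore the treewidth is 3.

Treewidth 3.
Bags: B1 = {1, 2, 4, 5}  B2 = {1, 2, 3, 5}
Tree: B1–B2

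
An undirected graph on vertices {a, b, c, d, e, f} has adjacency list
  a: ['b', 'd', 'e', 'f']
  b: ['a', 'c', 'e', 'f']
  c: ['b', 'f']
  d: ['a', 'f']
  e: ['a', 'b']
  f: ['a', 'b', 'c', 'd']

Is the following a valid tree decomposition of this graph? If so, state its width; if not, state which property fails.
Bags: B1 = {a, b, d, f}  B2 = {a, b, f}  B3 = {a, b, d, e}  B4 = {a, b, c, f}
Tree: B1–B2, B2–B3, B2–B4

A tree decomposition must satisfy three properties: every vertex lies in some bag; for every edge, both endpoints lie together in some bag; and for every vertex, the bags containing it form a connected subtree. Here bags containing vertex d are not connected in the tree, so the decomposition is invalid.

No — bags containing vertex d are not connected in the tree.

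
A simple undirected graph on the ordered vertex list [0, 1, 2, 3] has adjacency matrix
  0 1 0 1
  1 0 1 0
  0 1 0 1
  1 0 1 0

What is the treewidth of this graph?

A width-2 tree decomposition is:
Bags: B1 = {1, 2, 3}  B2 = {0, 1, 3}
Tree: B1–B2
Every bag has size at most 3, so the width is 3 − 1 = 2 and tw(G) ≤ 2. For the lower bound, G contains the cycle 3–2–1–0–3, so G is not a forest; only forests have treewidth ≤ 1, hence tw(G) ≥ 2. Hence tw(G) = 2 exactly.

2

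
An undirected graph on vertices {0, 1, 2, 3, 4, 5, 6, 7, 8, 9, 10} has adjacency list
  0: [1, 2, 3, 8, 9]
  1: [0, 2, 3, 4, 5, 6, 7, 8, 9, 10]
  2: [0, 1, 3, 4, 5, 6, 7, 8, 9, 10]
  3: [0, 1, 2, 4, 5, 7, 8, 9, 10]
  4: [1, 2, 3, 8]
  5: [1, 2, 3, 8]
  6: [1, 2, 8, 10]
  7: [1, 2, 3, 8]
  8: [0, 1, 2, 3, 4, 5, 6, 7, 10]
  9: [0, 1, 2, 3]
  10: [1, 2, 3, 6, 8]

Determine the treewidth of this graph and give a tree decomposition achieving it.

Every bag has size at most 5, so the width is 5 − 1 = 4 and tw(G) ≤ 4. For the lower bound, the 5 vertices {0, 1, 2, 3, 8} are pairwise adjacent, and any tree decomposition puts a clique entirely inside one bag — forcing width ≥ 4. Therefore the treewidth is 4.

Treewidth 4.
Bags: B1 = {1, 2, 3, 8, 10}  B2 = {1, 2, 3, 5, 8}  B3 = {0, 1, 2, 3, 8}  B4 = {0, 1, 2, 3, 9}  B5 = {1, 2, 6, 8, 10}  B6 = {1, 2, 3, 4, 8}  B7 = {1, 2, 3, 7, 8}
Tree: B1–B2, B1–B3, B3–B4, B1–B5, B1–B6, B2–B7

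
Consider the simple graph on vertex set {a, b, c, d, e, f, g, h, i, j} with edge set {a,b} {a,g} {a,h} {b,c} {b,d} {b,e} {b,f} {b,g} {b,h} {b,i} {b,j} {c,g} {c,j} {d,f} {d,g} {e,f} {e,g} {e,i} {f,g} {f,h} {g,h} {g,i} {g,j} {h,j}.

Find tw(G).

3

A width-3 tree decomposition is:
Bags: B1 = {b, g, h, j}  B2 = {a, b, g, h}  B3 = {b, f, g, h}  B4 = {b, c, g, j}  B5 = {b, e, f, g}  B6 = {b, e, g, i}  B7 = {b, d, f, g}
Tree: B1–B2, B2–B3, B1–B4, B3–B5, B5–B6, B3–B7
The largest bag has 4 vertices, giving width 3; this decomposition certifies tw(G) ≤ 3. On the other hand G contains the 4-clique {b, d, f, g}. A clique must lie in a single bag of any decomposition, so no decomposition can have width below 3. The upper and lower bounds meet at 3, so that is the treewidth.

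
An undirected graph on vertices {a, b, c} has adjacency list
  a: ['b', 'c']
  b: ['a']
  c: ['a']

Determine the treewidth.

A width-1 tree decomposition is:
Bags: B1 = {a, c}  B2 = {a, b}
Tree: B1–B2
Each bag holds 2 vertices, so the decomposition has width 1, which upper-bounds the treewidth. Any graph with an edge has treewidth ≥ 1, and G has the edge a–c. The upper and lower bounds meet at 1, so that is the treewidth.

1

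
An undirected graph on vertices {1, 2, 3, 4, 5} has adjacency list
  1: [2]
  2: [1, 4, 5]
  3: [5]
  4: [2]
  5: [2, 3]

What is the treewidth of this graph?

A width-1 tree decomposition is:
Bags: B1 = {1, 2}  B2 = {2, 5}  B3 = {3, 5}  B4 = {2, 4}
Tree: B1–B2, B2–B3, B2–B4
Each bag holds 2 vertices, so the decomposition has width 1, which upper-bounds the treewidth. Since G has at least one edge (e.g. 1–2), it is not an edgeless graph, so tw(G) ≥ 1. Combining the bounds, tw(G) = 1.

1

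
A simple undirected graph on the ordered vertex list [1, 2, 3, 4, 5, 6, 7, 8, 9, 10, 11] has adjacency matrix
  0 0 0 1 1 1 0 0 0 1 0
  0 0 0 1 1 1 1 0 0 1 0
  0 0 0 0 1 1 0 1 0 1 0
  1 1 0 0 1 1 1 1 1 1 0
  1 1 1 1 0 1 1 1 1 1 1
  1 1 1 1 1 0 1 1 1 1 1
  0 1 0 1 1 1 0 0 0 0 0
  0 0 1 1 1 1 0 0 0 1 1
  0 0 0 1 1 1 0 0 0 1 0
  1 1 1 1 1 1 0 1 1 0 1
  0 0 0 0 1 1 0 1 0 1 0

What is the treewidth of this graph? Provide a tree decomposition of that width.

Treewidth 4.
Bags: B1 = {4, 5, 6, 8, 10}  B2 = {2, 4, 5, 6, 10}  B3 = {3, 5, 6, 8, 10}  B4 = {5, 6, 8, 10, 11}  B5 = {4, 5, 6, 9, 10}  B6 = {2, 4, 5, 6, 7}  B7 = {1, 4, 5, 6, 10}
Tree: B1–B2, B1–B3, B3–B4, B2–B5, B2–B6, B5–B7

The largest bag has 5 vertices, giving width 4; this decomposition certifies tw(G) ≤ 4. On the other hand G contains the 5-clique {5, 6, 8, 10, 11}. A clique must lie in a single bag of any decomposition, so no decomposition can have width below 4. Hence tw(G) = 4 exactly.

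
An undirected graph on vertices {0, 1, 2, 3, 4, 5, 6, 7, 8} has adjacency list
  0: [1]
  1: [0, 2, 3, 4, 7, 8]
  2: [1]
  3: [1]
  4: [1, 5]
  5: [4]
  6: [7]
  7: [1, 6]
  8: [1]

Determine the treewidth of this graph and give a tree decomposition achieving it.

Each bag holds 2 vertices, so the decomposition has width 1, which upper-bounds the treewidth. Any graph with an edge has treewidth ≥ 1, and G has the edge 7–1. Therefore the treewidth is 1.

Treewidth 1.
Bags: B1 = {1, 7}  B2 = {6, 7}  B3 = {1, 4}  B4 = {1, 3}  B5 = {1, 8}  B6 = {0, 1}  B7 = {4, 5}  B8 = {1, 2}
Tree: B1–B2, B1–B3, B1–B4, B3–B5, B1–B6, B3–B7, B1–B8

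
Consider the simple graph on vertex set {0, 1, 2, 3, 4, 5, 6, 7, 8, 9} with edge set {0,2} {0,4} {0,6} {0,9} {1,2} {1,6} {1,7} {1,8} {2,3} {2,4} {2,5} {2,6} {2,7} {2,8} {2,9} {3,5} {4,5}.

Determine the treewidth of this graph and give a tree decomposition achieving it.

Treewidth 2.
Bags: B1 = {0, 2, 4}  B2 = {0, 2, 6}  B3 = {1, 2, 6}  B4 = {2, 4, 5}  B5 = {1, 2, 7}  B6 = {1, 2, 8}  B7 = {2, 3, 5}  B8 = {0, 2, 9}
Tree: B1–B2, B2–B3, B1–B4, B3–B5, B3–B6, B4–B7, B1–B8

Each bag holds 3 vertices, so the decomposition has width 2, which upper-bounds the treewidth. Conversely, {0, 2, 9} is a clique of size 3, and the vertices of any clique must share a bag in every tree decomposition; so some bag has ≥ 3 vertices and tw(G) ≥ 2. Combining the bounds, tw(G) = 2.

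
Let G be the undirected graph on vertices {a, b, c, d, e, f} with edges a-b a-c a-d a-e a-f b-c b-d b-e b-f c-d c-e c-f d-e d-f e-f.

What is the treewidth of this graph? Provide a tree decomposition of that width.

Treewidth 5.
One optimal decomposition is:
Bags: B1 = {a, b, c, d, e, f}
Tree: (single bag)

A single bag containing all 6 vertices is trivially a valid decomposition of width 5. On the other hand G contains the 6-clique {a, b, c, d, e, f}. A clique must lie in a single bag of any decomposition, so no decomposition can have width below 5. The upper and lower bounds meet at 5, so that is the treewidth.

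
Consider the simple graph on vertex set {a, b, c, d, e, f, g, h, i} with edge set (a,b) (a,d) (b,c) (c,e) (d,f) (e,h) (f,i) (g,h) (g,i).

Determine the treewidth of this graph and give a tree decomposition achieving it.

Every bag has size at most 3, so the width is 3 − 1 = 2 and tw(G) ≤ 2. The edges d–f–i–g–h–e–c–b–a–d form a cycle, so G is not a tree and its treewidth is at least 2. Therefore the treewidth is 2.

Treewidth 2.
One such decomposition:
Bags: B1 = {d, f, i}  B2 = {d, g, i}  B3 = {d, g, h}  B4 = {d, e, h}  B5 = {c, d, e}  B6 = {b, c, d}  B7 = {a, b, d}
Tree: B1–B2, B2–B3, B3–B4, B4–B5, B5–B6, B6–B7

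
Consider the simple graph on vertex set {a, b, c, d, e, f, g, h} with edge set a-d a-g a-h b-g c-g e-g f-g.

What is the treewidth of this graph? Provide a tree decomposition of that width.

Every bag has size at most 2, so the width is 2 − 1 = 1 and tw(G) ≤ 1. Any graph with an edge has treewidth ≥ 1, and G has the edge g–a. Hence tw(G) = 1 exactly.

Treewidth 1.
One optimal decomposition is:
Bags: B1 = {a, g}  B2 = {e, g}  B3 = {b, g}  B4 = {a, d}  B5 = {a, h}  B6 = {c, g}  B7 = {f, g}
Tree: B1–B2, B1–B3, B1–B4, B4–B5, B2–B6, B2–B7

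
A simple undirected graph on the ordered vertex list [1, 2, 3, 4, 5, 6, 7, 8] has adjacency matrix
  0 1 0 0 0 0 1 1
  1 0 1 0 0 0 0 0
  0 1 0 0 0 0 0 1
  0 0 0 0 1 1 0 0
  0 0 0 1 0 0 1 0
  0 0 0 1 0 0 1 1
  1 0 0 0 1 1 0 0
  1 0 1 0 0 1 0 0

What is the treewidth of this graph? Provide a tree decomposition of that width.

Treewidth 2.
Bags: B1 = {1, 2, 3}  B2 = {1, 3, 8}  B3 = {1, 7, 8}  B4 = {6, 7, 8}  B5 = {5, 6, 7}  B6 = {4, 5, 6}
Tree: B1–B2, B2–B3, B3–B4, B4–B5, B5–B6

The largest bag has 3 vertices, giving width 2; this decomposition certifies tw(G) ≤ 2. Since 2–3–8–1–2 is a cycle in G, G is not acyclic. Forests are exactly the graphs of treewidth ≤ 1, so tw(G) ≥ 2. The upper and lower bounds meet at 2, so that is the treewidth.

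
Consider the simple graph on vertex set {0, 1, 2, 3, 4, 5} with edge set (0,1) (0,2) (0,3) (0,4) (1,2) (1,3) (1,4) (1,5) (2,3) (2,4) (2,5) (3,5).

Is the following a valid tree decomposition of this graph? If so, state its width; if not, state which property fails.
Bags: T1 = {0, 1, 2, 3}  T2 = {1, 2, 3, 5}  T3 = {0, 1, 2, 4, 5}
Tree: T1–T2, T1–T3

A tree decomposition must satisfy three properties: every vertex lies in some bag; for every edge, both endpoints lie together in some bag; and for every vertex, the bags containing it form a connected subtree. Here bags containing vertex 5 are not connected in the tree, so the decomposition is invalid.

No — bags containing vertex 5 are not connected in the tree.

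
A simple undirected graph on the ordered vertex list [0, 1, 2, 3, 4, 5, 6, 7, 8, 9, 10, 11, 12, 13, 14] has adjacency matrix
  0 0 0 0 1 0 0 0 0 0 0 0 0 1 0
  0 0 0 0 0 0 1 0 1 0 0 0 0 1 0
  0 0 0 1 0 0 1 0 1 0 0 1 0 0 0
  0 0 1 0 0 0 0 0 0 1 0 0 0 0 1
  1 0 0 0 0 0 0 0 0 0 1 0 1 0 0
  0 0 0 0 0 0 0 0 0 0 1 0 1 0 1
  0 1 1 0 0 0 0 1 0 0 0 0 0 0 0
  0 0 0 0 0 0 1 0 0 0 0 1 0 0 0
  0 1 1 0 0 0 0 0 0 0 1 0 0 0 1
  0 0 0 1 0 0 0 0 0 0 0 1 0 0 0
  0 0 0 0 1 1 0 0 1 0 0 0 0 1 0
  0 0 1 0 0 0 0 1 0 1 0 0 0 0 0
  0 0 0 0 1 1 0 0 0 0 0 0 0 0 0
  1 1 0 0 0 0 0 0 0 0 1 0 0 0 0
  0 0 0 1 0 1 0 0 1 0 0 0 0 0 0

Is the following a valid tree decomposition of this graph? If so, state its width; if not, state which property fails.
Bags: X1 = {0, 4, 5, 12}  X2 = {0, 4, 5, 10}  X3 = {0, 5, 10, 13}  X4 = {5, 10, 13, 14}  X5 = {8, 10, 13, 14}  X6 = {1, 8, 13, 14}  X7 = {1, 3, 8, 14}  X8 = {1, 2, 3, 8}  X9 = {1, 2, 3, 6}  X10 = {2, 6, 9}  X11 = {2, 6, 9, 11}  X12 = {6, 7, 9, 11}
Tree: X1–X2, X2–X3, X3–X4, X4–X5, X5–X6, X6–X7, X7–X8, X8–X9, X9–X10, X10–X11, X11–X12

No — edge (3,9) lies in no bag.

A tree decomposition must satisfy three properties: every vertex lies in some bag; for every edge, both endpoints lie together in some bag; and for every vertex, the bags containing it form a connected subtree. Here edge (3,9) lies in no bag, so the decomposition is invalid.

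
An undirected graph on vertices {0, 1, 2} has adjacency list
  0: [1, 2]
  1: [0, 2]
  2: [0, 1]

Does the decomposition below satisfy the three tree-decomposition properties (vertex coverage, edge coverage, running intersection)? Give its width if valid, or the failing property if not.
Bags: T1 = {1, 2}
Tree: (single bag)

No — vertex 0 appears in no bag.

A tree decomposition must satisfy three properties: every vertex lies in some bag; for every edge, both endpoints lie together in some bag; and for every vertex, the bags containing it form a connected subtree. Here vertex 0 appears in no bag, so the decomposition is invalid.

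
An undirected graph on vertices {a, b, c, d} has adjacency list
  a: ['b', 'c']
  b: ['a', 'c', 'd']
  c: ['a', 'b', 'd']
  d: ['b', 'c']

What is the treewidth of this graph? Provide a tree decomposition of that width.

Treewidth 2.
One such decomposition:
Bags: B1 = {a, b, c}  B2 = {b, c, d}
Tree: B1–B2

Each bag holds 3 vertices, so the decomposition has width 2, which upper-bounds the treewidth. Conversely, {b, c, d} is a clique of size 3, and the vertices of any clique must share a bag in every tree decomposition; so some bag has ≥ 3 vertices and tw(G) ≥ 2. The upper and lower bounds meet at 2, so that is the treewidth.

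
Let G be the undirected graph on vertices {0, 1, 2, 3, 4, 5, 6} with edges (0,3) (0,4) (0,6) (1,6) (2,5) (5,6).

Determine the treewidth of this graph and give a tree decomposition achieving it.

Treewidth 1.
Bags: B1 = {5, 6}  B2 = {1, 6}  B3 = {2, 5}  B4 = {0, 6}  B5 = {0, 3}  B6 = {0, 4}
Tree: B1–B2, B1–B3, B2–B4, B4–B5, B4–B6

Each bag holds 2 vertices, so the decomposition has width 1, which upper-bounds the treewidth. G has an edge, so its treewidth is at least 1. The upper and lower bounds meet at 1, so that is the treewidth.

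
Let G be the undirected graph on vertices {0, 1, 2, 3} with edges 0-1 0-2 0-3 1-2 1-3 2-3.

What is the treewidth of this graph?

3

A width-3 tree decomposition is:
Bags: B1 = {0, 1, 2, 3}
Tree: (single bag)
With just one bag of size 4, the width is 4 − 1 = 3, so tw(G) ≤ 3. On the other hand G contains the 4-clique {0, 1, 2, 3}. A clique must lie in a single bag of any decomposition, so no decomposition can have width below 3. Hence tw(G) = 3 exactly.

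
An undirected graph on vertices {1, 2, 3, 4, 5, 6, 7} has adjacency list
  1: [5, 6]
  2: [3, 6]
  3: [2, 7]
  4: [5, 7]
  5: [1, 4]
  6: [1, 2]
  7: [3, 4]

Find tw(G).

A width-2 tree decomposition is:
Bags: B1 = {4, 5, 7}  B2 = {1, 5, 7}  B3 = {1, 6, 7}  B4 = {2, 6, 7}  B5 = {2, 3, 7}
Tree: B1–B2, B2–B3, B3–B4, B4–B5
Each bag holds 3 vertices, so the decomposition has width 2, which upper-bounds the treewidth. For the lower bound, G contains the cycle 7–4–5–1–6–2–3–7, so G is not a forest; only forests have treewidth ≤ 1, hence tw(G) ≥ 2. The upper and lower bounds meet at 2, so that is the treewidth.

2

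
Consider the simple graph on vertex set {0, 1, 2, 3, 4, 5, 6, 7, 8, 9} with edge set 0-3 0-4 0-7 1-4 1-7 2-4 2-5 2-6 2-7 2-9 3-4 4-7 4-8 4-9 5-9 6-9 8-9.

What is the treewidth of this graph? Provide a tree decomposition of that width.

The largest bag has 3 vertices, giving width 2; this decomposition certifies tw(G) ≤ 2. Conversely, {4, 8, 9} is a clique of size 3, and the vertices of any clique must share a bag in every tree decomposition; so some bag has ≥ 3 vertices and tw(G) ≥ 2. Combining the bounds, tw(G) = 2.

Treewidth 2.
One such decomposition:
Bags: B1 = {0, 4, 7}  B2 = {2, 4, 7}  B3 = {0, 3, 4}  B4 = {2, 4, 9}  B5 = {4, 8, 9}  B6 = {2, 5, 9}  B7 = {2, 6, 9}  B8 = {1, 4, 7}
Tree: B1–B2, B1–B3, B2–B4, B4–B5, B4–B6, B4–B7, B1–B8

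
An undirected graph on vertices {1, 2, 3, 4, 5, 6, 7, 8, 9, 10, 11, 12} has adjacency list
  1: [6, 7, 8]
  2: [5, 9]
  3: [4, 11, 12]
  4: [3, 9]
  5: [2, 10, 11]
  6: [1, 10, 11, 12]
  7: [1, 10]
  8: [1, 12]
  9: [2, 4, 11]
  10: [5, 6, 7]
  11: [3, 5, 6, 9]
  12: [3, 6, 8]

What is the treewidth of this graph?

3

A width-3 tree decomposition is:
Bags: B1 = {2, 3, 4, 9}  B2 = {2, 3, 9, 11}  B3 = {2, 3, 5, 11}  B4 = {3, 5, 11, 12}  B5 = {5, 6, 11, 12}  B6 = {5, 6, 10, 12}  B7 = {6, 8, 10, 12}  B8 = {1, 6, 8, 10}  B9 = {1, 7, 8, 10}
Tree: B1–B2, B2–B3, B3–B4, B4–B5, B5–B6, B6–B7, B7–B8, B8–B9
The largest bag has 4 vertices, giving width 3; this decomposition certifies tw(G) ≤ 3. For the lower bound: the 4 vertex sets {2,4,9}, {3}, {11}, {5,6,10,12} are disjoint, each induces a connected subgraph, and every pair is joined by at least one edge of G. Contracting each set to a single vertex therefore yields K_{4} as a minor, and since treewidth is minor-monotone, tw(G) ≥ tw(K_{4}) = 3. Hence tw(G) = 3 exactly.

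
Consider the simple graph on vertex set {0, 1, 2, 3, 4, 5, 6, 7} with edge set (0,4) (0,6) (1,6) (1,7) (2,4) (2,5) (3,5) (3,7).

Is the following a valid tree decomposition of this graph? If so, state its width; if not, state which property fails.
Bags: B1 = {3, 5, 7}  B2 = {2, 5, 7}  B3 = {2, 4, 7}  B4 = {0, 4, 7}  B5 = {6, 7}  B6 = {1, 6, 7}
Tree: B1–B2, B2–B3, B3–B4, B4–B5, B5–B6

A tree decomposition must satisfy three properties: every vertex lies in some bag; for every edge, both endpoints lie together in some bag; and for every vertex, the bags containing it form a connected subtree. Here edge (0,6) lies in no bag, so the decomposition is invalid.

No — edge (0,6) lies in no bag.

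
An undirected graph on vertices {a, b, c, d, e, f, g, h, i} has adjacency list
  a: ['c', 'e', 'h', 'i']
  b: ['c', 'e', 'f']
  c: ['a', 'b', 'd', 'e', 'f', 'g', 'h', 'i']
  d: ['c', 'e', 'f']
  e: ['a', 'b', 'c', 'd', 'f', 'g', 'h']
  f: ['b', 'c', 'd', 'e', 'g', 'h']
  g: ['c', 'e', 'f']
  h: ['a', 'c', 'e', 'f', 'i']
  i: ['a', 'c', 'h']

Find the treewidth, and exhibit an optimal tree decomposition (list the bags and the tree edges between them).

Each bag holds 4 vertices, so the decomposition has width 3, which upper-bounds the treewidth. For the lower bound, the 4 vertices {a, c, e, h} are pairwise adjacent, and any tree decomposition puts a clique entirely inside one bag — forcing width ≥ 3. Combining the bounds, tw(G) = 3.

Treewidth 3.
One optimal decomposition is:
Bags: B1 = {c, e, f, h}  B2 = {a, c, e, h}  B3 = {a, c, h, i}  B4 = {b, c, e, f}  B5 = {c, e, f, g}  B6 = {c, d, e, f}
Tree: B1–B2, B2–B3, B1–B4, B1–B5, B1–B6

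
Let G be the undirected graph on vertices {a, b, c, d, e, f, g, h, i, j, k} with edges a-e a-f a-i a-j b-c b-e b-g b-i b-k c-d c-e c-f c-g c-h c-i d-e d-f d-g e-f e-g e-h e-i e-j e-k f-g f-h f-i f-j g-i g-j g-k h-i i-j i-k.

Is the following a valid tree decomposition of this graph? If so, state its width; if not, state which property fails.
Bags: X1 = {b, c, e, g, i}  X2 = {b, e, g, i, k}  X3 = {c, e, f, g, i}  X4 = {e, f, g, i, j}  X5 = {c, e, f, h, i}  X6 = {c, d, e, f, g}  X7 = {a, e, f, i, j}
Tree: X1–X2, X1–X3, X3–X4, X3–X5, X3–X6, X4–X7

Yes; width 4.

Checking the three conditions: (i) the bags cover all of {a, b, c, d, e, f, g, h, i, j, k}; (ii) for each edge, some bag contains both endpoints; (iii) the bags containing any fixed vertex form a subtree. All hold, so the decomposition is valid with width 5 − 1 = 4.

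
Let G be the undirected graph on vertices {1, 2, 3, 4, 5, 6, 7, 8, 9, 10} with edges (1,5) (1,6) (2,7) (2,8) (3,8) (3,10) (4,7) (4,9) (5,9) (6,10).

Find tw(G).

2

A width-2 tree decomposition is:
Bags: B1 = {1, 5, 6}  B2 = {5, 6, 9}  B3 = {4, 6, 9}  B4 = {4, 6, 7}  B5 = {2, 6, 7}  B6 = {2, 6, 8}  B7 = {3, 6, 8}  B8 = {3, 6, 10}
Tree: B1–B2, B2–B3, B3–B4, B4–B5, B5–B6, B6–B7, B7–B8
Every bag has size at most 3, so the width is 3 − 1 = 2 and tw(G) ≤ 2. For the lower bound, G contains the cycle 6–1–5–9–4–7–2–8–3–10–6, so G is not a forest; only forests have treewidth ≤ 1, hence tw(G) ≥ 2. The upper and lower bounds meet at 2, so that is the treewidth.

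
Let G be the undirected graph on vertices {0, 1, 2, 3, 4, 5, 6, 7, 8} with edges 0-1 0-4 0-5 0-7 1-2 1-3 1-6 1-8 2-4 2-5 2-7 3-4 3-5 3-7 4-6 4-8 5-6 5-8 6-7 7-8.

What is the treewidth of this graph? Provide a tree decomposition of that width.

Treewidth 4.
One optimal decomposition is:
Bags: B1 = {1, 4, 5, 7, 8}  B2 = {1, 4, 5, 6, 7}  B3 = {1, 2, 4, 5, 7}  B4 = {1, 3, 4, 5, 7}  B5 = {0, 1, 4, 5, 7}
Tree: B1–B2, B2–B3, B3–B4, B4–B5

The largest bag has 5 vertices, giving width 4; this decomposition certifies tw(G) ≤ 4. For the lower bound: the 5 vertex sets {1,8}, {5,6}, {2,4}, {7}, {3} are disjoint, each induces a connected subgraph, and every pair is joined by at least one edge of G. Contracting each set to a single vertex therefore yields K_{5} as a minor, and since treewidth is minor-monotone, tw(G) ≥ tw(K_{5}) = 4. Hence tw(G) = 4 exactly.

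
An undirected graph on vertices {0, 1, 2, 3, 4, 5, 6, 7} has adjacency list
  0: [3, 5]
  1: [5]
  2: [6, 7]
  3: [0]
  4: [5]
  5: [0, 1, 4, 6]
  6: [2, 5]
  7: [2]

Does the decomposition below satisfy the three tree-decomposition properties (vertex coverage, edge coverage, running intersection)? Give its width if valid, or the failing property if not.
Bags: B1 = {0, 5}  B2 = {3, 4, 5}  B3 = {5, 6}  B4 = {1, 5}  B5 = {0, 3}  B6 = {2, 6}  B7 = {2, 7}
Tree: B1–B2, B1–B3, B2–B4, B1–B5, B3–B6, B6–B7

No — bags containing vertex 3 are not connected in the tree.

A tree decomposition must satisfy three properties: every vertex lies in some bag; for every edge, both endpoints lie together in some bag; and for every vertex, the bags containing it form a connected subtree. Here bags containing vertex 3 are not connected in the tree, so the decomposition is invalid.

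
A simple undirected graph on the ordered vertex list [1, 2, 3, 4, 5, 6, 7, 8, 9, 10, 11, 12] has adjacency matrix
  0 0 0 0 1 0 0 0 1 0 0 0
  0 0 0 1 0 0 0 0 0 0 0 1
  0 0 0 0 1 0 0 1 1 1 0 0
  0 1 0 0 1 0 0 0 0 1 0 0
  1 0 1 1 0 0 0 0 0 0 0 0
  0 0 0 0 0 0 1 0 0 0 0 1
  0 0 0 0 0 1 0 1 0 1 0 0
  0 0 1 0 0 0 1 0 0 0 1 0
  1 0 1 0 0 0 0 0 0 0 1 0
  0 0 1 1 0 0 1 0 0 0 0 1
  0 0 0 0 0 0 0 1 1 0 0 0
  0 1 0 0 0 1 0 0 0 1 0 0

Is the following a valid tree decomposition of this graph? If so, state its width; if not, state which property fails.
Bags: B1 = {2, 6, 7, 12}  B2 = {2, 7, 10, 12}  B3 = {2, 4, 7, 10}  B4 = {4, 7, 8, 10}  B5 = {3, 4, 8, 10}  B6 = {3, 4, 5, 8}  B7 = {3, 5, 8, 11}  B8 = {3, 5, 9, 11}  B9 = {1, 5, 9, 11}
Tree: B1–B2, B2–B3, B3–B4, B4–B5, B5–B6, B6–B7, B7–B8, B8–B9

Checking the three conditions: (i) the bags cover all of {1, 2, 3, 4, 5, 6, 7, 8, 9, 10, 11, 12}; (ii) for each edge, some bag contains both endpoints; (iii) the bags containing any fixed vertex form a subtree. All hold, so the decomposition is valid with width 4 − 1 = 3.

Yes; width 3.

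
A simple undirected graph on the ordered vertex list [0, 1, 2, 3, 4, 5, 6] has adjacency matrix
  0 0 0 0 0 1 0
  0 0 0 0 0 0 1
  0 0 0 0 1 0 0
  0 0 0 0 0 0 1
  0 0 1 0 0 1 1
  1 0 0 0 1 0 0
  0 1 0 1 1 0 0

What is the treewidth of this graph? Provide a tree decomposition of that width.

Every bag has size at most 2, so the width is 2 − 1 = 1 and tw(G) ≤ 1. Since G has at least one edge (e.g. 4–6), it is not an edgeless graph, so tw(G) ≥ 1. Hence tw(G) = 1 exactly.

Treewidth 1.
One such decomposition:
Bags: B1 = {4, 6}  B2 = {2, 4}  B3 = {4, 5}  B4 = {0, 5}  B5 = {1, 6}  B6 = {3, 6}
Tree: B1–B2, B1–B3, B3–B4, B1–B5, B1–B6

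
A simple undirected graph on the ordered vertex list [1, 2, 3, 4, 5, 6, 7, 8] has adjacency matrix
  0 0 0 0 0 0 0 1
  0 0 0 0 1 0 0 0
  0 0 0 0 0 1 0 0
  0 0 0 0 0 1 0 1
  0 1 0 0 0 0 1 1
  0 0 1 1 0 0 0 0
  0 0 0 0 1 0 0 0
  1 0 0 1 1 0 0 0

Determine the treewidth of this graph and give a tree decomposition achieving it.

Treewidth 1.
Bags: B1 = {5, 8}  B2 = {5, 7}  B3 = {1, 8}  B4 = {2, 5}  B5 = {4, 8}  B6 = {4, 6}  B7 = {3, 6}
Tree: B1–B2, B1–B3, B1–B4, B1–B5, B5–B6, B6–B7

Each bag holds 2 vertices, so the decomposition has width 1, which upper-bounds the treewidth. G has an edge, so its treewidth is at least 1. Hence tw(G) = 1 exactly.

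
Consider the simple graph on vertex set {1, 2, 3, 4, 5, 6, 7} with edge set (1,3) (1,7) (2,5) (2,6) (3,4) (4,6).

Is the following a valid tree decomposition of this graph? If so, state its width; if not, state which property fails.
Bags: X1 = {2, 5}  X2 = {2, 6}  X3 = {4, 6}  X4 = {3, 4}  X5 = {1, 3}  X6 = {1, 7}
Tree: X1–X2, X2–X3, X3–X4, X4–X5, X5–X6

Yes; width 1.

Every vertex of G appears in some bag (union = {1, 2, 3, 4, 5, 6, 7}); every edge is covered by a bag; and for each vertex v the set of bags containing v is connected in the bag tree. The decomposition is therefore valid. The largest bag has 2 vertices, so the width is 1.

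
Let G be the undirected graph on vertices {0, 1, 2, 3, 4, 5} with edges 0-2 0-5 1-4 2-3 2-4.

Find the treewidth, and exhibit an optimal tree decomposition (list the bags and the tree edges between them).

Treewidth 1.
Bags: B1 = {2, 4}  B2 = {1, 4}  B3 = {2, 3}  B4 = {0, 2}  B5 = {0, 5}
Tree: B1–B2, B1–B3, B1–B4, B4–B5

Every bag has size at most 2, so the width is 2 − 1 = 1 and tw(G) ≤ 1. Any graph with an edge has treewidth ≥ 1, and G has the edge 2–4. Hence tw(G) = 1 exactly.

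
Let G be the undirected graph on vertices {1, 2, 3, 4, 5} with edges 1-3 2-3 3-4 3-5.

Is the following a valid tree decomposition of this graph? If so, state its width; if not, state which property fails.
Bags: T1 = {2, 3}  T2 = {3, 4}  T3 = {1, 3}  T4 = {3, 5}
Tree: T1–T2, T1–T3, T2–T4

Checking the three conditions: (i) the bags cover all of {1, 2, 3, 4, 5}; (ii) for each edge, some bag contains both endpoints; (iii) the bags containing any fixed vertex form a subtree. All hold, so the decomposition is valid with width 2 − 1 = 1.

Yes; width 1.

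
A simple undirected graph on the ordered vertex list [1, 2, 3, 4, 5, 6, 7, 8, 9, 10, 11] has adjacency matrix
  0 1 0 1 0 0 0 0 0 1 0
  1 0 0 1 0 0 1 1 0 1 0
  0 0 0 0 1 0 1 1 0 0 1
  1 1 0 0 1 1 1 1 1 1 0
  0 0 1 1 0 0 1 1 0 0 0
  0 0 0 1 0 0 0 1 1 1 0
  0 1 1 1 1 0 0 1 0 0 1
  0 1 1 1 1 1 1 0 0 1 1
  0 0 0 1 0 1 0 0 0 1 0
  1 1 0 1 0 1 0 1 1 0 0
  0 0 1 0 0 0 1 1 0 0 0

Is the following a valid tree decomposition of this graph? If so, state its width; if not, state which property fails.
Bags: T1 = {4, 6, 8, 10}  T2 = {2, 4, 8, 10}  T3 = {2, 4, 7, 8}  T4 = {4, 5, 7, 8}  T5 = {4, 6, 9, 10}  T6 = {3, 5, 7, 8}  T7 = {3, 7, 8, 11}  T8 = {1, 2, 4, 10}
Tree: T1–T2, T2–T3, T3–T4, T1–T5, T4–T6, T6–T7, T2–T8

Checking the three conditions: (i) the bags cover all of {1, 2, 3, 4, 5, 6, 7, 8, 9, 10, 11}; (ii) for each edge, some bag contains both endpoints; (iii) the bags containing any fixed vertex form a subtree. All hold, so the decomposition is valid with width 4 − 1 = 3.

Yes; width 3.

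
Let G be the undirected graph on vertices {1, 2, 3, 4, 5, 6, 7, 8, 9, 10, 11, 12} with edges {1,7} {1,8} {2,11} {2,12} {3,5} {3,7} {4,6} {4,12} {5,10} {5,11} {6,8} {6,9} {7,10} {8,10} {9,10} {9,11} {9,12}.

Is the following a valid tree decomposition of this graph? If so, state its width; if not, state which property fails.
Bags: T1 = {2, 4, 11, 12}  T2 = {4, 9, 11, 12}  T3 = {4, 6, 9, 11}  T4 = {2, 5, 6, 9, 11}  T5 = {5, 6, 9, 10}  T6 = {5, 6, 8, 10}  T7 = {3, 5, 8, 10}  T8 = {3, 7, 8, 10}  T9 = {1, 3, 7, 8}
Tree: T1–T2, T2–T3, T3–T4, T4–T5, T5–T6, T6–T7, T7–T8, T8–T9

No — bags containing vertex 2 are not connected in the tree.

A tree decomposition must satisfy three properties: every vertex lies in some bag; for every edge, both endpoints lie together in some bag; and for every vertex, the bags containing it form a connected subtree. Here bags containing vertex 2 are not connected in the tree, so the decomposition is invalid.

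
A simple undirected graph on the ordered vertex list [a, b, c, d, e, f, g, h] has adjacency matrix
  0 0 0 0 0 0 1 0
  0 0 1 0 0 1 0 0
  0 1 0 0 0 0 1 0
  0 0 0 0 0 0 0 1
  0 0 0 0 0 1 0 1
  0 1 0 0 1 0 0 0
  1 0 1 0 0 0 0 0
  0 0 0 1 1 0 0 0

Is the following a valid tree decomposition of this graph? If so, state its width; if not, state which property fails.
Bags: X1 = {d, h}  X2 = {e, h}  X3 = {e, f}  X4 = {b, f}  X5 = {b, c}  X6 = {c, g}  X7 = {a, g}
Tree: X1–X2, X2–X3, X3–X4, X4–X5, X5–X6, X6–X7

Yes; width 1.

Checking the three conditions: (i) the bags cover all of {a, b, c, d, e, f, g, h}; (ii) for each edge, some bag contains both endpoints; (iii) the bags containing any fixed vertex form a subtree. All hold, so the decomposition is valid with width 2 − 1 = 1.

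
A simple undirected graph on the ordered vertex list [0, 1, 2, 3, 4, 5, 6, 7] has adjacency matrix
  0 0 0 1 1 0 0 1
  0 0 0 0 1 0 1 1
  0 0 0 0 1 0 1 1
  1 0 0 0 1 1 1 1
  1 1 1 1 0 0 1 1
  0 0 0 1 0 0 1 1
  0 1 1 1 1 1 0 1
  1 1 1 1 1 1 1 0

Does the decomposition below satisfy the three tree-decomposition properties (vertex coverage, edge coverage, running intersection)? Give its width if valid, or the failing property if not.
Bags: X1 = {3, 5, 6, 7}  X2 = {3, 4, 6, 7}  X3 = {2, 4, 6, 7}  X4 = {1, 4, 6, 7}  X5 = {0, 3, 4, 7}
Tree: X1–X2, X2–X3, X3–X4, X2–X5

Every vertex of G appears in some bag (union = {0, 1, 2, 3, 4, 5, 6, 7}); every edge is covered by a bag; and for each vertex v the set of bags containing v is connected in the bag tree. The decomposition is therefore valid. The largest bag has 4 vertices, so the width is 3.

Yes; width 3.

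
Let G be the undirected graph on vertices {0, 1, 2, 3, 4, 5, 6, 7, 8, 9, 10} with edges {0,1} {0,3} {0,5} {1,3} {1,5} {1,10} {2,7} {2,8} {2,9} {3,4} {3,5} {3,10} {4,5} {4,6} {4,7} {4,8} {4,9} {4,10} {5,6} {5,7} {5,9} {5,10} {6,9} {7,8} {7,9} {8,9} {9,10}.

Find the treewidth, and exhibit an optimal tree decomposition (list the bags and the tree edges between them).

Each bag holds 4 vertices, so the decomposition has width 3, which upper-bounds the treewidth. For the lower bound, the 4 vertices {2, 7, 8, 9} are pairwise adjacent, and any tree decomposition puts a clique entirely inside one bag — forcing width ≥ 3. Combining the bounds, tw(G) = 3.

Treewidth 3.
One such decomposition:
Bags: B1 = {3, 4, 5, 10}  B2 = {4, 5, 9, 10}  B3 = {4, 5, 6, 9}  B4 = {1, 3, 5, 10}  B5 = {4, 5, 7, 9}  B6 = {0, 1, 3, 5}  B7 = {4, 7, 8, 9}  B8 = {2, 7, 8, 9}
Tree: B1–B2, B2–B3, B1–B4, B3–B5, B4–B6, B5–B7, B7–B8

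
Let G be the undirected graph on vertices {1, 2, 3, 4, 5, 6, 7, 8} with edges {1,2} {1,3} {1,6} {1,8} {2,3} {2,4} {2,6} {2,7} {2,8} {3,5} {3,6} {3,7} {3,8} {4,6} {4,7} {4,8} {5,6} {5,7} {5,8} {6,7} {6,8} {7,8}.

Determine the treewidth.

4

A width-4 tree decomposition is:
Bags: B1 = {2, 3, 6, 7, 8}  B2 = {1, 2, 3, 6, 8}  B3 = {2, 4, 6, 7, 8}  B4 = {3, 5, 6, 7, 8}
Tree: B1–B2, B1–B3, B1–B4
Each bag holds 5 vertices, so the decomposition has width 4, which upper-bounds the treewidth. Conversely, {1, 2, 3, 6, 8} is a clique of size 5, and the vertices of any clique must share a bag in every tree decomposition; so some bag has ≥ 5 vertices and tw(G) ≥ 4. Combining the bounds, tw(G) = 4.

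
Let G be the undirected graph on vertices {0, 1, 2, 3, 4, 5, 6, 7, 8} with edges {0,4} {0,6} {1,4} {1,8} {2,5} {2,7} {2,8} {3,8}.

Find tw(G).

1

A width-1 tree decomposition is:
Bags: B1 = {1, 8}  B2 = {1, 4}  B3 = {2, 8}  B4 = {0, 4}  B5 = {3, 8}  B6 = {2, 7}  B7 = {2, 5}  B8 = {0, 6}
Tree: B1–B2, B1–B3, B2–B4, B3–B5, B3–B6, B3–B7, B4–B8
Each bag holds 2 vertices, so the decomposition has width 1, which upper-bounds the treewidth. G has an edge, so its treewidth is at least 1. Hence tw(G) = 1 exactly.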